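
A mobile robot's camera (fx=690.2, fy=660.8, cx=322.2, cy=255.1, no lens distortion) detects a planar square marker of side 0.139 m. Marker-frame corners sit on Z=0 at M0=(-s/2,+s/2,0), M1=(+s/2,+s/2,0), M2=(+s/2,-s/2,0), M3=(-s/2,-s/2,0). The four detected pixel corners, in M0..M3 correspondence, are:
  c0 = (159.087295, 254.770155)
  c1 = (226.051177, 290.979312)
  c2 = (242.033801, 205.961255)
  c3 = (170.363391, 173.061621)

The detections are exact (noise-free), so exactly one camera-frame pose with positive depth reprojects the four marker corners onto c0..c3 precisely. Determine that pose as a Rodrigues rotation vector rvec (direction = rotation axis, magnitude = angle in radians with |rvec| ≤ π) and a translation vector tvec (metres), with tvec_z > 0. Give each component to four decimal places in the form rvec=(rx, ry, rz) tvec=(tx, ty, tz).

rvec=(0.3414, 0.5527, 0.3310) tvec=(-0.1796, -0.0352, 0.9992)

Intrinsics K: fx=690.2, fy=660.8, cx=322.2, cy=255.1
Marker side s = 0.139 m; corners in marker frame (Z=0):
  M0 = (-0.0695, +0.0695, 0)
  M1 = (+0.0695, +0.0695, 0)
  M2 = (+0.0695, -0.0695, 0)
  M3 = (-0.0695, -0.0695, 0)
Detected image corners:
  c0 = (159.087295, 254.770155) px
  c1 = (226.051177, 290.979312) px
  c2 = (242.033801, 205.961255) px
  c3 = (170.363391, 173.061621) px
Planar DLT: solve 8×8 A·h = b for H (H[2,2]=1):
  H  [+408.23107 -17.82000 +198.10750]
  H  [+144.58476 +691.77990 +231.80917]
  H  [-0.45131 +0.39974 +1.00000]
B = K⁻¹H; ‖b₁‖=1.000793, ‖b₂‖=1.000793; λ = 2/(‖b₁‖+‖b₂‖) = 0.999207, sign → tz>0 ⇒ λ=+0.999207
r₁ = λ·B[:,0] = (+0.80151,+0.39272,-0.45095); r₂ = λ·B[:,1] = (-0.21226,+0.89186,+0.39942)
r₃ = r₁×r₂ = (+0.55904,-0.22443,+0.79819); SVD([r₁ r₂ r₃]) → R = UVᵀ:
  R  [+0.80151 -0.21226 +0.55904]
  R  [+0.39272 +0.89186 -0.22443]
  R  [-0.45095 +0.39942 +0.79819]
t = (-0.17965, -0.03522, +0.99921) m
tr R = 2.491556; θ = arccos((tr R − 1)/2) = 0.729094 rad = 41.774°
axis k = ((R−Rᵀ)₃₂, (R−Rᵀ)₁₃, (R−Rᵀ)₂₁) / (2 sinθ) = (+0.468219, +0.758029, +0.454052)
rvec = θ·k = (+0.341376, +0.552674, +0.331047)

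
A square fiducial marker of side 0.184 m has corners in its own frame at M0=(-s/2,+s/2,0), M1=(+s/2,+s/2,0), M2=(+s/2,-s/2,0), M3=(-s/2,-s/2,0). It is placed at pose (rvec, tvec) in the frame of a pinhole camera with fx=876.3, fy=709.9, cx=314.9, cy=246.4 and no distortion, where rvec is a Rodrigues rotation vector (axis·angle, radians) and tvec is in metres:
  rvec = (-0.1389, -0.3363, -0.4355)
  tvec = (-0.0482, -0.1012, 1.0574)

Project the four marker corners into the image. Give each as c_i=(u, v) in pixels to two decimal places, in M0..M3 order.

Intrinsics K: fx=876.3, fy=709.9, cx=314.9, cy=246.4
Marker side s = 0.184 m; corners in marker frame (Z=0):
  M0 = (-0.0920, +0.0920, 0)
  M1 = (+0.0920, +0.0920, 0)
  M2 = (+0.0920, -0.0920, 0)
  M3 = (-0.0920, -0.0920, 0)
rvec = (-0.1389, -0.3363, -0.4355), |rvec| = θ = 0.56750 rad = 32.515°
Rodrigues: sinθ=0.53752, 1−cosθ=0.15675; R = I + sinθ·[k]× + (1−cosθ)·[k]×²:
    [+0.85264 +0.43523 -0.28910]
    [-0.38976 +0.89830 +0.20285]
    [+0.34798 -0.06028 +0.93556]
t = (-0.0482, -0.1012, 1.0574) m
M0: Pc = R·M0+t = (-0.08660, +0.01730, +1.01984); u = 876.3·(-0.08660)/1.01984 + 314.9 = 240.4876, v = 709.9·(+0.01730)/1.01984 + 246.4 = 258.4434
M1: Pc = R·M1+t = (+0.07028, -0.05441, +1.08387); u = 876.3·(+0.07028)/1.08387 + 314.9 = 371.7245, v = 709.9·(-0.05441)/1.08387 + 246.4 = 210.7600
M2: Pc = R·M2+t = (-0.00980, -0.21970, +1.09496); u = 876.3·(-0.00980)/1.09496 + 314.9 = 307.0581, v = 709.9·(-0.21970)/1.09496 + 246.4 = 103.9600
M3: Pc = R·M3+t = (-0.16668, -0.14799, +1.03093); u = 876.3·(-0.16668)/1.03093 + 314.9 = 173.2169, v = 709.9·(-0.14799)/1.03093 + 246.4 = 144.4973

c0=(240.49, 258.44) c1=(371.72, 210.76) c2=(307.06, 103.96) c3=(173.22, 144.50)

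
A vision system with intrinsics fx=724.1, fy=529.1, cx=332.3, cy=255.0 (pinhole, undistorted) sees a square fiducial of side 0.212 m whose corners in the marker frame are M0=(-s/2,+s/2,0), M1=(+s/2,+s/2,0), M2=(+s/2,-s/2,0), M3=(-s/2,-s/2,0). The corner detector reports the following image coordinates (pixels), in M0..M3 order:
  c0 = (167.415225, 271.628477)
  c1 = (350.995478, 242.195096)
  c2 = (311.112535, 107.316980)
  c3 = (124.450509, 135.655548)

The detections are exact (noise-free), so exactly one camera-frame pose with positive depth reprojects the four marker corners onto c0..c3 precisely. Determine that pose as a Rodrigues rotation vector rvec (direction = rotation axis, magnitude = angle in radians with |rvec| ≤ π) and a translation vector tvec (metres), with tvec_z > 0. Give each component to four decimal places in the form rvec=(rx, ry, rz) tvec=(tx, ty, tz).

Intrinsics K: fx=724.1, fy=529.1, cx=332.3, cy=255.0
Marker side s = 0.212 m; corners in marker frame (Z=0):
  M0 = (-0.1060, +0.1060, 0)
  M1 = (+0.1060, +0.1060, 0)
  M2 = (+0.1060, -0.1060, 0)
  M3 = (-0.1060, -0.1060, 0)
Detected image corners:
  c0 = (167.415225, 271.628477) px
  c1 = (350.995478, 242.195096) px
  c2 = (311.112535, 107.316980) px
  c3 = (124.450509, 135.655548) px
Planar DLT: solve 8×8 A·h = b for H (H[2,2]=1):
  H  [+885.65429 +211.28732 +239.15405]
  H  [-126.36220 +651.42450 +189.59832]
  H  [+0.05238 +0.06680 +1.00000]
B = K⁻¹H; ‖b₁‖=1.228922, ‖b₂‖=1.228922; λ = 2/(‖b₁‖+‖b₂‖) = 0.813721, sign → tz>0 ⇒ λ=+0.813721
r₁ = λ·B[:,0] = (+0.97571,-0.21488,+0.04262); r₂ = λ·B[:,1] = (+0.21249,+0.97565,+0.05436)
r₃ = r₁×r₂ = (-0.05327,-0.04398,+0.99761); SVD([r₁ r₂ r₃]) → R = UVᵀ:
  R  [+0.97571 +0.21249 -0.05327]
  R  [-0.21488 +0.97565 -0.04398]
  R  [+0.04262 +0.05436 +0.99761]
t = (-0.10467, -0.10058, +0.81372) m
tr R = 2.948971; θ = arccos((tr R − 1)/2) = 0.226379 rad = 12.971°
axis k = ((R−Rᵀ)₃₂, (R−Rᵀ)₁₃, (R−Rᵀ)₂₁) / (2 sinθ) = (+0.219071, -0.213615, -0.952038)
rvec = θ·k = (+0.049593, -0.048358, -0.215522)

rvec=(0.0496, -0.0484, -0.2155) tvec=(-0.1047, -0.1006, 0.8137)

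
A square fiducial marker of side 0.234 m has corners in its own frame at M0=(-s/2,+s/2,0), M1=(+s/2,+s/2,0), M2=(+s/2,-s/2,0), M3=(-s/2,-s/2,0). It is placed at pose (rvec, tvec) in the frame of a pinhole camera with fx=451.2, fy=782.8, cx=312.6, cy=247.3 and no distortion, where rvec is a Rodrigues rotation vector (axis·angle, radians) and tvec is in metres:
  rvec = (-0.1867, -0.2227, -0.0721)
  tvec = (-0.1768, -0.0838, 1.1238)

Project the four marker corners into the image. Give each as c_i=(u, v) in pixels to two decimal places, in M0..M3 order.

Intrinsics K: fx=451.2, fy=782.8, cx=312.6, cy=247.3
Marker side s = 0.234 m; corners in marker frame (Z=0):
  M0 = (-0.1170, +0.1170, 0)
  M1 = (+0.1170, +0.1170, 0)
  M2 = (+0.1170, -0.1170, 0)
  M3 = (-0.1170, -0.1170, 0)
rvec = (-0.1867, -0.2227, -0.0721), |rvec| = θ = 0.29942 rad = 17.155°
Rodrigues: sinθ=0.29496, 1−cosθ=0.04449; R = I + sinθ·[k]× + (1−cosθ)·[k]×²:
    [+0.97281 +0.09166 -0.21271]
    [-0.05039 +0.98012 +0.19189]
    [+0.22607 -0.17595 +0.95809]
t = (-0.1768, -0.0838, 1.1238) m
M0: Pc = R·M0+t = (-0.27989, +0.03677, +1.07676); u = 451.2·(-0.27989)/1.07676 + 312.6 = 195.3150, v = 782.8·(+0.03677)/1.07676 + 247.3 = 274.0317
M1: Pc = R·M1+t = (-0.05226, +0.02498, +1.12966); u = 451.2·(-0.05226)/1.12966 + 312.6 = 291.7279, v = 782.8·(+0.02498)/1.12966 + 247.3 = 264.6086
M2: Pc = R·M2+t = (-0.07371, -0.20437, +1.17084); u = 451.2·(-0.07371)/1.17084 + 312.6 = 284.1963, v = 782.8·(-0.20437)/1.17084 + 247.3 = 110.6618
M3: Pc = R·M3+t = (-0.30134, -0.19258, +1.11794); u = 451.2·(-0.30134)/1.11794 + 312.6 = 190.9778, v = 782.8·(-0.19258)/1.11794 + 247.3 = 112.4532

c0=(195.32, 274.03) c1=(291.73, 264.61) c2=(284.20, 110.66) c3=(190.98, 112.45)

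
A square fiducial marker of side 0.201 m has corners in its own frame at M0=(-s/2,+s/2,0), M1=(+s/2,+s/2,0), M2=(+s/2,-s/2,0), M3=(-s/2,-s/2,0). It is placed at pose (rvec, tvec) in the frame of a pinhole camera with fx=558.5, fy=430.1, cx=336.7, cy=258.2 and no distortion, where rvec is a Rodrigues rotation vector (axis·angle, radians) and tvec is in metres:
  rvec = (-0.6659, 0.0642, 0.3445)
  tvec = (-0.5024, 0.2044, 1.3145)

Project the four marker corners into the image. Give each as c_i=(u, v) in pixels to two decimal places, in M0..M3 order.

Intrinsics K: fx=558.5, fy=430.1, cx=336.7, cy=258.2
Marker side s = 0.201 m; corners in marker frame (Z=0):
  M0 = (-0.1005, +0.1005, 0)
  M1 = (+0.1005, +0.1005, 0)
  M2 = (+0.1005, -0.1005, 0)
  M3 = (-0.1005, -0.1005, 0)
rvec = (-0.6659, 0.0642, 0.3445), |rvec| = θ = 0.75248 rad = 43.114°
Rodrigues: sinθ=0.68345, 1−cosθ=0.27000; R = I + sinθ·[k]× + (1−cosθ)·[k]×²:
    [+0.94144 -0.33328 -0.05108]
    [+0.29251 +0.73196 +0.61536]
    [-0.16770 -0.59427 +0.78659]
t = (-0.5024, 0.2044, 1.3145) m
M0: Pc = R·M0+t = (-0.63051, +0.24856, +1.27163); u = 558.5·(-0.63051)/1.27163 + 336.7 = 59.7800, v = 430.1·(+0.24856)/1.27163 + 258.2 = 342.2714
M1: Pc = R·M1+t = (-0.44128, +0.30736, +1.23792); u = 558.5·(-0.44128)/1.23792 + 336.7 = 137.6125, v = 430.1·(+0.30736)/1.23792 + 258.2 = 364.9881
M2: Pc = R·M2+t = (-0.37429, +0.16024, +1.35737); u = 558.5·(-0.37429)/1.35737 + 336.7 = 182.6955, v = 430.1·(+0.16024)/1.35737 + 258.2 = 308.9726
M3: Pc = R·M3+t = (-0.56352, +0.10144, +1.39108); u = 558.5·(-0.56352)/1.39108 + 336.7 = 110.4539, v = 430.1·(+0.10144)/1.39108 + 258.2 = 289.5638

c0=(59.78, 342.27) c1=(137.61, 364.99) c2=(182.70, 308.97) c3=(110.45, 289.56)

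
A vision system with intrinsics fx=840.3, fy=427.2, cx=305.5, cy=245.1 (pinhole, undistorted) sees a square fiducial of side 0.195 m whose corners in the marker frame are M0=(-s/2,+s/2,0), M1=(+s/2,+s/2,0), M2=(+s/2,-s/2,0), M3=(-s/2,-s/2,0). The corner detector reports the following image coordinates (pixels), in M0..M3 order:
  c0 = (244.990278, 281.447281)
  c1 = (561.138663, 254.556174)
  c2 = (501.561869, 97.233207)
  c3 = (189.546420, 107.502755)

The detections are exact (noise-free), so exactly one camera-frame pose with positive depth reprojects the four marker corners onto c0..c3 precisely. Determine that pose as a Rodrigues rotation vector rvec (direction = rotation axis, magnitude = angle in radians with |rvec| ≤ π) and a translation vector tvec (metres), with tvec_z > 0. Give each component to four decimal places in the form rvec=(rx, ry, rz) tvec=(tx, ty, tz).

rvec=(-0.0978, -0.2396, -0.1567) tvec=(0.0443, -0.0707, 0.4901)

Intrinsics K: fx=840.3, fy=427.2, cx=305.5, cy=245.1
Marker side s = 0.195 m; corners in marker frame (Z=0):
  M0 = (-0.0975, +0.0975, 0)
  M1 = (+0.0975, +0.0975, 0)
  M2 = (+0.0975, -0.0975, 0)
  M3 = (-0.0975, -0.0975, 0)
Detected image corners:
  c0 = (244.990278, 281.447281) px
  c1 = (561.138663, 254.556174) px
  c2 = (501.561869, 97.233207) px
  c3 = (189.546420, 107.502755) px
Planar DLT: solve 8×8 A·h = b for H (H[2,2]=1):
  H  [+1796.48714 +236.12632 +381.47252]
  H  [-2.61679 +817.99547 +183.45533]
  H  [+0.49685 -0.15846 +1.00000]
B = K⁻¹H; ‖b₁‖=2.040240, ‖b₂‖=2.040240; λ = 2/(‖b₁‖+‖b₂‖) = 0.490138, sign → tz>0 ⇒ λ=+0.490138
r₁ = λ·B[:,0] = (+0.95934,-0.14272,+0.24352); r₂ = λ·B[:,1] = (+0.16597,+0.98307,-0.07767)
r₃ = r₁×r₂ = (-0.22832,+0.11492,+0.96678); SVD([r₁ r₂ r₃]) → R = UVᵀ:
  R  [+0.95934 +0.16597 -0.22832]
  R  [-0.14272 +0.98307 +0.11492]
  R  [+0.24352 -0.07767 +0.96678]
t = (+0.04431, -0.07073, +0.49014) m
tr R = 2.909185; θ = arccos((tr R − 1)/2) = 0.302507 rad = 17.332°
axis k = ((R−Rᵀ)₃₂, (R−Rᵀ)₁₃, (R−Rᵀ)₂₁) / (2 sinθ) = (-0.323231, -0.791906, -0.518080)
rvec = θ·k = (-0.097779, -0.239557, -0.156723)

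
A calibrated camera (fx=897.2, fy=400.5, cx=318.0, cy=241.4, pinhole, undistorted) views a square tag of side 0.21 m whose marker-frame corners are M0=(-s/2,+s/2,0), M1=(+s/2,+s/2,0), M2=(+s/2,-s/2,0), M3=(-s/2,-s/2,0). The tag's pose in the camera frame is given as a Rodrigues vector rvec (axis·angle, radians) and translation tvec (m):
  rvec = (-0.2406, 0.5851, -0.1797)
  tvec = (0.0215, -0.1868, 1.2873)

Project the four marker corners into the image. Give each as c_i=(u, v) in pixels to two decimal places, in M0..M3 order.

Intrinsics K: fx=897.2, fy=400.5, cx=318.0, cy=241.4
Marker side s = 0.21 m; corners in marker frame (Z=0):
  M0 = (-0.1050, +0.1050, 0)
  M1 = (+0.1050, +0.1050, 0)
  M2 = (+0.1050, -0.1050, 0)
  M3 = (-0.1050, -0.1050, 0)
rvec = (-0.2406, 0.5851, -0.1797), |rvec| = θ = 0.65766 rad = 37.681°
Rodrigues: sinθ=0.61127, 1−cosθ=0.20858; R = I + sinθ·[k]× + (1−cosθ)·[k]×²:
    [+0.81934 +0.09914 +0.56467]
    [-0.23491 +0.95651 +0.17292]
    [-0.52297 -0.27433 +0.80699]
t = (0.0215, -0.1868, 1.2873) m
M0: Pc = R·M0+t = (-0.05412, -0.06170, +1.31341); u = 897.2·(-0.05412)/1.31341 + 318.0 = 281.0294, v = 400.5·(-0.06170)/1.31341 + 241.4 = 222.5855
M1: Pc = R·M1+t = (+0.11794, -0.11103, +1.20358); u = 897.2·(+0.11794)/1.20358 + 318.0 = 405.9172, v = 400.5·(-0.11103)/1.20358 + 241.4 = 204.4534
M2: Pc = R·M2+t = (+0.09712, -0.31190, +1.26119); u = 897.2·(+0.09712)/1.26119 + 318.0 = 387.0910, v = 400.5·(-0.31190)/1.26119 + 241.4 = 142.3543
M3: Pc = R·M3+t = (-0.07494, -0.26257, +1.37102); u = 897.2·(-0.07494)/1.37102 + 318.0 = 268.9590, v = 400.5·(-0.26257)/1.37102 + 241.4 = 164.6989

c0=(281.03, 222.59) c1=(405.92, 204.45) c2=(387.09, 142.35) c3=(268.96, 164.70)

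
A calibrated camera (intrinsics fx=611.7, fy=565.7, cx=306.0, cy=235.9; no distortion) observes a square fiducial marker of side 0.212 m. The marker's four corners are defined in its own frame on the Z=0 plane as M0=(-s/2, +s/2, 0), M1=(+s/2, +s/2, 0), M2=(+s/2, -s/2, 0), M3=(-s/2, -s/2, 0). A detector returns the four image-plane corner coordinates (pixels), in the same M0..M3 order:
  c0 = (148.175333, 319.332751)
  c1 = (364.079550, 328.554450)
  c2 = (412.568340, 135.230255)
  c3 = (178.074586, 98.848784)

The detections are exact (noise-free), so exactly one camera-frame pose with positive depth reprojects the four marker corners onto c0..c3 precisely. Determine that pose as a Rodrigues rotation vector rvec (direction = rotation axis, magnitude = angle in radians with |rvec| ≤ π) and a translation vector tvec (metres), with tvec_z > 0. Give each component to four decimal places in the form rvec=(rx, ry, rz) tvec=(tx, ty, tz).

Intrinsics K: fx=611.7, fy=565.7, cx=306.0, cy=235.9
Marker side s = 0.212 m; corners in marker frame (Z=0):
  M0 = (-0.1060, +0.1060, 0)
  M1 = (+0.1060, +0.1060, 0)
  M2 = (+0.1060, -0.1060, 0)
  M3 = (-0.1060, -0.1060, 0)
Detected image corners:
  c0 = (148.175333, 319.332751) px
  c1 = (364.079550, 328.554450) px
  c2 = (412.568340, 135.230255) px
  c3 = (178.074586, 98.848784) px
Planar DLT: solve 8×8 A·h = b for H (H[2,2]=1):
  H  [+1215.89554 -53.01182 +281.45992]
  H  [+228.91534 +1079.67521 +226.52385]
  H  [+0.56543 +0.48778 +1.00000]
B = K⁻¹H; ‖b₁‖=1.804117, ‖b₂‖=1.804117; λ = 2/(‖b₁‖+‖b₂‖) = 0.554288, sign → tz>0 ⇒ λ=+0.554288
r₁ = λ·B[:,0] = (+0.94499,+0.09360,+0.31341); r₂ = λ·B[:,1] = (-0.18329,+0.94515,+0.27037)
r₃ = r₁×r₂ = (-0.27091,-0.31294,+0.91031); SVD([r₁ r₂ r₃]) → R = UVᵀ:
  R  [+0.94499 -0.18329 -0.27091]
  R  [+0.09360 +0.94515 -0.31294]
  R  [+0.31341 +0.27037 +0.91031]
t = (-0.02224, -0.00919, +0.55429) m
tr R = 2.800455; θ = arccos((tr R − 1)/2) = 0.450504 rad = 25.812°
axis k = ((R−Rᵀ)₃₂, (R−Rᵀ)₁₃, (R−Rᵀ)₂₁) / (2 sinθ) = (+0.669832, -0.670990, +0.317959)
rvec = θ·k = (+0.301762, -0.302284, +0.143242)

rvec=(0.3018, -0.3023, 0.1432) tvec=(-0.0222, -0.0092, 0.5543)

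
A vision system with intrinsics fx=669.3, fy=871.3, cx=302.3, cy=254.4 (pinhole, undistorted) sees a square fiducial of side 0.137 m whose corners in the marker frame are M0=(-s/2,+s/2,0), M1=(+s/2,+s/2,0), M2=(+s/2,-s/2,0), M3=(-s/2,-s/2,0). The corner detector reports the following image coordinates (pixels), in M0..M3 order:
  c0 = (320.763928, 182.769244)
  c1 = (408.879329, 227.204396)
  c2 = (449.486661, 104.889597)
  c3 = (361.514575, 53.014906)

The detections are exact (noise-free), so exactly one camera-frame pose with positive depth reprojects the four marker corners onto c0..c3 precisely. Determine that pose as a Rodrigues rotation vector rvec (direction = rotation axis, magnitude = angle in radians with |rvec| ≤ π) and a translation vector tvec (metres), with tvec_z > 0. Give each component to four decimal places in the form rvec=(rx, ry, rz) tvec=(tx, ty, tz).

Intrinsics K: fx=669.3, fy=871.3, cx=302.3, cy=254.4
Marker side s = 0.137 m; corners in marker frame (Z=0):
  M0 = (-0.0685, +0.0685, 0)
  M1 = (+0.0685, +0.0685, 0)
  M2 = (+0.0685, -0.0685, 0)
  M3 = (-0.0685, -0.0685, 0)
Detected image corners:
  c0 = (320.763928, 182.769244) px
  c1 = (408.879329, 227.204396) px
  c2 = (449.486661, 104.889597) px
  c3 = (361.514575, 53.014906) px
Planar DLT: solve 8×8 A·h = b for H (H[2,2]=1):
  H  [+785.19740 -235.63355 +386.05540]
  H  [+403.73855 +941.85978 +143.26669]
  H  [+0.37007 +0.15910 +1.00000]
B = K⁻¹H; ‖b₁‖=1.129279, ‖b₂‖=1.129279; λ = 2/(‖b₁‖+‖b₂‖) = 0.885521, sign → tz>0 ⇒ λ=+0.885521
r₁ = λ·B[:,0] = (+0.89085,+0.31465,+0.32770); r₂ = λ·B[:,1] = (-0.37539,+0.91610,+0.14089)
r₃ = r₁×r₂ = (-0.25588,-0.24853,+0.93422); SVD([r₁ r₂ r₃]) → R = UVᵀ:
  R  [+0.89085 -0.37539 -0.25588]
  R  [+0.31465 +0.91610 -0.24853]
  R  [+0.32770 +0.14089 +0.93422]
t = (+0.11081, -0.11295, +0.88552) m
tr R = 2.741159; θ = arccos((tr R − 1)/2) = 0.514418 rad = 29.474°
axis k = ((R−Rᵀ)₃₂, (R−Rᵀ)₁₃, (R−Rᵀ)₂₁) / (2 sinθ) = (+0.395726, -0.593040, +0.701217)
rvec = θ·k = (+0.203568, -0.305070, +0.360718)

rvec=(0.2036, -0.3051, 0.3607) tvec=(0.1108, -0.1129, 0.8855)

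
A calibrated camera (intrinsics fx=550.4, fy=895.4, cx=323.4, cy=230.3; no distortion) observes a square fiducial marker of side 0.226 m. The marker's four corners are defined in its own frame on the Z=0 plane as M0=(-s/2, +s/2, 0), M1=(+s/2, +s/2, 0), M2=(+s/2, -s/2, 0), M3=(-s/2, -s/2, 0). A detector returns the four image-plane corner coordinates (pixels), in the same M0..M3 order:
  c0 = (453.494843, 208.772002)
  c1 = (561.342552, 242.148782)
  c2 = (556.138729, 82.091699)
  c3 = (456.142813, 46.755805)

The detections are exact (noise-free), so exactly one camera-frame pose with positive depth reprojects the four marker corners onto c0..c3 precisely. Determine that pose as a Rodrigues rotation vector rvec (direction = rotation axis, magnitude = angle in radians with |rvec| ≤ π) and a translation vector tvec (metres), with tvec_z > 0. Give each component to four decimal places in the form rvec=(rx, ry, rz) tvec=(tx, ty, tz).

rvec=(-0.3727, -0.1723, 0.1488) tvec=(0.3720, -0.1095, 1.1124)

Intrinsics K: fx=550.4, fy=895.4, cx=323.4, cy=230.3
Marker side s = 0.226 m; corners in marker frame (Z=0):
  M0 = (-0.1130, +0.1130, 0)
  M1 = (+0.1130, +0.1130, 0)
  M2 = (+0.1130, -0.1130, 0)
  M3 = (-0.1130, -0.1130, 0)
Detected image corners:
  c0 = (453.494843, 208.772002) px
  c1 = (561.342552, 242.148782) px
  c2 = (556.138729, 82.091699) px
  c3 = (456.142813, 46.755805) px
Planar DLT: solve 8×8 A·h = b for H (H[2,2]=1):
  H  [+522.76426 -164.30436 +507.49227]
  H  [+170.37152 +663.81032 +142.12984]
  H  [+0.12548 -0.33586 +1.00000]
B = K⁻¹H; ‖b₁‖=0.898994, ‖b₂‖=0.898994; λ = 2/(‖b₁‖+‖b₂‖) = 1.112355, sign → tz>0 ⇒ λ=+1.112355
r₁ = λ·B[:,0] = (+0.97449,+0.17575,+0.13958); r₂ = λ·B[:,1] = (-0.11255,+0.92074,-0.37359)
r₃ = r₁×r₂ = (-0.19418,+0.34835,+0.91703); SVD([r₁ r₂ r₃]) → R = UVᵀ:
  R  [+0.97449 -0.11255 -0.19418]
  R  [+0.17575 +0.92074 +0.34835]
  R  [+0.13958 -0.37359 +0.91703]
t = (+0.37205, -0.10953, +1.11236) m
tr R = 2.812260; θ = arccos((tr R − 1)/2) = 0.436753 rad = 25.024°
axis k = ((R−Rᵀ)₃₂, (R−Rᵀ)₁₃, (R−Rᵀ)₂₁) / (2 sinθ) = (-0.853362, -0.394517, +0.340778)
rvec = θ·k = (-0.372708, -0.172306, +0.148836)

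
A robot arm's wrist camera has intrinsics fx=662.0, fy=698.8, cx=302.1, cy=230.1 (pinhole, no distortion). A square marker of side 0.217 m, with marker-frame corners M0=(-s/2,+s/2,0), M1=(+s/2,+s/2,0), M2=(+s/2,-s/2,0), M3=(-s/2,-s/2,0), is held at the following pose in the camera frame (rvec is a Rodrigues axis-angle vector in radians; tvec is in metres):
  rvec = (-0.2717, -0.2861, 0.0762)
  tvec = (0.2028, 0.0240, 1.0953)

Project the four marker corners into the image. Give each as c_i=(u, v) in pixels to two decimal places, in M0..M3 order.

Intrinsics K: fx=662.0, fy=698.8, cx=302.1, cy=230.1
Marker side s = 0.217 m; corners in marker frame (Z=0):
  M0 = (-0.1085, +0.1085, 0)
  M1 = (+0.1085, +0.1085, 0)
  M2 = (+0.1085, -0.1085, 0)
  M3 = (-0.1085, -0.1085, 0)
rvec = (-0.2717, -0.2861, 0.0762), |rvec| = θ = 0.40185 rad = 23.024°
Rodrigues: sinθ=0.39112, 1−cosθ=0.07966; R = I + sinθ·[k]× + (1−cosθ)·[k]×²:
    [+0.95676 -0.03582 -0.28868]
    [+0.11251 +0.96072 +0.25369]
    [+0.26825 -0.27520 +0.92320]
t = (0.2028, 0.0240, 1.0953) m
M0: Pc = R·M0+t = (+0.09511, +0.11603, +1.03634); u = 662.0·(+0.09511)/1.03634 + 302.1 = 362.8524, v = 698.8·(+0.11603)/1.03634 + 230.1 = 308.3392
M1: Pc = R·M1+t = (+0.30272, +0.14045, +1.09455); u = 662.0·(+0.30272)/1.09455 + 302.1 = 485.1913, v = 698.8·(+0.14045)/1.09455 + 230.1 = 319.7659
M2: Pc = R·M2+t = (+0.31049, -0.06803, +1.15426); u = 662.0·(+0.31049)/1.15426 + 302.1 = 480.1765, v = 698.8·(-0.06803)/1.15426 + 230.1 = 188.9139
M3: Pc = R·M3+t = (+0.10288, -0.09245, +1.09605); u = 662.0·(+0.10288)/1.09605 + 302.1 = 364.2369, v = 698.8·(-0.09245)/1.09605 + 230.1 = 171.1604

c0=(362.85, 308.34) c1=(485.19, 319.77) c2=(480.18, 188.91) c3=(364.24, 171.16)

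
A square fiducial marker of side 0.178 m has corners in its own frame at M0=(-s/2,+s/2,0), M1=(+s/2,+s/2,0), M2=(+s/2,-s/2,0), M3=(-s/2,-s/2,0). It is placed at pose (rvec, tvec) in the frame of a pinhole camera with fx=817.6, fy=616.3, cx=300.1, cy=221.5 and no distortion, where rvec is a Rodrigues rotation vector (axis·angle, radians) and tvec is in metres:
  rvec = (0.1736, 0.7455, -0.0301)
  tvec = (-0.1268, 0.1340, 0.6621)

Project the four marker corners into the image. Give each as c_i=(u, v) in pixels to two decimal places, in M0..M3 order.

Intrinsics K: fx=817.6, fy=616.3, cx=300.1, cy=221.5
Marker side s = 0.178 m; corners in marker frame (Z=0):
  M0 = (-0.0890, +0.0890, 0)
  M1 = (+0.0890, +0.0890, 0)
  M2 = (+0.0890, -0.0890, 0)
  M3 = (-0.0890, -0.0890, 0)
rvec = (0.1736, 0.7455, -0.0301), |rvec| = θ = 0.76604 rad = 43.891°
Rodrigues: sinθ=0.69328, 1−cosθ=0.27934; R = I + sinθ·[k]× + (1−cosθ)·[k]×²:
    [+0.73501 +0.08885 +0.67221]
    [+0.03436 +0.98522 -0.16779]
    [-0.67719 +0.14643 +0.72109]
t = (-0.1268, 0.1340, 0.6621) m
M0: Pc = R·M0+t = (-0.18431, +0.21863, +0.73540); u = 817.6·(-0.18431)/0.73540 + 300.1 = 95.1909, v = 616.3·(+0.21863)/0.73540 + 221.5 = 404.7188
M1: Pc = R·M1+t = (-0.05348, +0.22474, +0.61486); u = 817.6·(-0.05348)/0.61486 + 300.1 = 228.9905, v = 616.3·(+0.22474)/0.61486 + 221.5 = 446.7686
M2: Pc = R·M2+t = (-0.06929, +0.04937, +0.58880); u = 817.6·(-0.06929)/0.58880 + 300.1 = 203.8823, v = 616.3·(+0.04937)/0.58880 + 221.5 = 273.1798
M3: Pc = R·M3+t = (-0.20012, +0.04326, +0.70934); u = 817.6·(-0.20012)/0.70934 + 300.1 = 69.4328, v = 616.3·(+0.04326)/0.70934 + 221.5 = 259.0831

c0=(95.19, 404.72) c1=(228.99, 446.77) c2=(203.88, 273.18) c3=(69.43, 259.08)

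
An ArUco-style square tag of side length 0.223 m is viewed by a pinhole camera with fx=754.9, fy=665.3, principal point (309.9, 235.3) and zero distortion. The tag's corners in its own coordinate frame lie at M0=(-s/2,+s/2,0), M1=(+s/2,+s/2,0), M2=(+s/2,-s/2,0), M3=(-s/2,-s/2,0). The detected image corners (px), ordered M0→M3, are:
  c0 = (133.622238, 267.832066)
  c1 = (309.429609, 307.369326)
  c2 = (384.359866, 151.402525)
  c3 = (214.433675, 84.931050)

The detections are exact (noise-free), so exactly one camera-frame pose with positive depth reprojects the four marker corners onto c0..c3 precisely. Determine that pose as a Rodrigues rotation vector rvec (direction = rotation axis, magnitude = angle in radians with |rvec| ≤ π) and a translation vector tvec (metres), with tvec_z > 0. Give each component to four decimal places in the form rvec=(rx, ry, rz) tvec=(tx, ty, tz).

rvec=(0.2290, -0.5447, 0.3493) tvec=(-0.0470, -0.0355, 0.8121)

Intrinsics K: fx=754.9, fy=665.3, cx=309.9, cy=235.3
Marker side s = 0.223 m; corners in marker frame (Z=0):
  M0 = (-0.1115, +0.1115, 0)
  M1 = (+0.1115, +0.1115, 0)
  M2 = (+0.1115, -0.1115, 0)
  M3 = (-0.1115, -0.1115, 0)
Detected image corners:
  c0 = (133.622238, 267.832066) px
  c1 = (309.429609, 307.369326) px
  c2 = (384.359866, 151.402525) px
  c3 = (214.433675, 84.931050) px
Planar DLT: solve 8×8 A·h = b for H (H[2,2]=1):
  H  [+949.03732 -309.73724 +266.24457]
  H  [+371.94245 +785.27750 +206.24914]
  H  [+0.66664 +0.14773 +1.00000]
B = K⁻¹H; ‖b₁‖=1.231340, ‖b₂‖=1.231340; λ = 2/(‖b₁‖+‖b₂‖) = 0.812124, sign → tz>0 ⇒ λ=+0.812124
r₁ = λ·B[:,0] = (+0.79873,+0.26255,+0.54139); r₂ = λ·B[:,1] = (-0.38247,+0.91615,+0.11998)
r₃ = r₁×r₂ = (-0.46449,-0.30290,+0.83217); SVD([r₁ r₂ r₃]) → R = UVᵀ:
  R  [+0.79873 -0.38247 -0.46449]
  R  [+0.26255 +0.91615 -0.30290]
  R  [+0.54139 +0.11998 +0.83217]
t = (-0.04696, -0.03546, +0.81212) m
tr R = 2.547039; θ = arccos((tr R − 1)/2) = 0.686421 rad = 39.329°
axis k = ((R−Rᵀ)₃₂, (R−Rᵀ)₁₃, (R−Rᵀ)₂₁) / (2 sinθ) = (+0.333617, -0.793567, +0.508873)
rvec = θ·k = (+0.229002, -0.544721, +0.349301)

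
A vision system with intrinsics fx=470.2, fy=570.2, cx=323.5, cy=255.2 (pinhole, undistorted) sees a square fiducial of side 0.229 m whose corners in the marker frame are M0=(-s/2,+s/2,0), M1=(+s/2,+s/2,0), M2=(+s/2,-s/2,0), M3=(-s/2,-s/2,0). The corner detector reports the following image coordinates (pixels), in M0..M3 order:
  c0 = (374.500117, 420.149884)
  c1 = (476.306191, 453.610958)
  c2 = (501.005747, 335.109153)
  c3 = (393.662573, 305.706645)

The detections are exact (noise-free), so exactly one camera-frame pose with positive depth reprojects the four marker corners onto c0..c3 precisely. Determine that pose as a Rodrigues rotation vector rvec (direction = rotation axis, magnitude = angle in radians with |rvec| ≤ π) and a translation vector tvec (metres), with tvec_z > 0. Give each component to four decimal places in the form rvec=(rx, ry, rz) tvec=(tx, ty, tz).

Intrinsics K: fx=470.2, fy=570.2, cx=323.5, cy=255.2
Marker side s = 0.229 m; corners in marker frame (Z=0):
  M0 = (-0.1145, +0.1145, 0)
  M1 = (+0.1145, +0.1145, 0)
  M2 = (+0.1145, -0.1145, 0)
  M3 = (-0.1145, -0.1145, 0)
Detected image corners:
  c0 = (374.500117, 420.149884) px
  c1 = (476.306191, 453.610958) px
  c2 = (501.005747, 335.109153) px
  c3 = (393.662573, 305.706645) px
Planar DLT: solve 8×8 A·h = b for H (H[2,2]=1):
  H  [+367.78357 -13.17505 +434.91607]
  H  [+60.55713 +579.83142 +379.53654]
  H  [-0.20307 +0.18863 +1.00000]
B = K⁻¹H; ‖b₁‖=0.964353, ‖b₂‖=0.964353; λ = 2/(‖b₁‖+‖b₂‖) = 1.036964, sign → tz>0 ⇒ λ=+1.036964
r₁ = λ·B[:,0] = (+0.95598,+0.20437,-0.21058); r₂ = λ·B[:,1] = (-0.16363,+0.96694,+0.19560)
r₃ = r₁×r₂ = (+0.24359,-0.15253,+0.95781); SVD([r₁ r₂ r₃]) → R = UVᵀ:
  R  [+0.95598 -0.16363 +0.24359]
  R  [+0.20437 +0.96694 -0.15253]
  R  [-0.21058 +0.19560 +0.95781]
t = (+0.24571, +0.22612, +1.03696) m
tr R = 2.880719; θ = arccos((tr R − 1)/2) = 0.347110 rad = 19.888°
axis k = ((R−Rᵀ)₃₂, (R−Rᵀ)₁₃, (R−Rᵀ)₂₁) / (2 sinθ) = (+0.511694, +0.667533, +0.540897)
rvec = θ·k = (+0.177614, +0.231707, +0.187751)

rvec=(0.1776, 0.2317, 0.1878) tvec=(0.2457, 0.2261, 1.0370)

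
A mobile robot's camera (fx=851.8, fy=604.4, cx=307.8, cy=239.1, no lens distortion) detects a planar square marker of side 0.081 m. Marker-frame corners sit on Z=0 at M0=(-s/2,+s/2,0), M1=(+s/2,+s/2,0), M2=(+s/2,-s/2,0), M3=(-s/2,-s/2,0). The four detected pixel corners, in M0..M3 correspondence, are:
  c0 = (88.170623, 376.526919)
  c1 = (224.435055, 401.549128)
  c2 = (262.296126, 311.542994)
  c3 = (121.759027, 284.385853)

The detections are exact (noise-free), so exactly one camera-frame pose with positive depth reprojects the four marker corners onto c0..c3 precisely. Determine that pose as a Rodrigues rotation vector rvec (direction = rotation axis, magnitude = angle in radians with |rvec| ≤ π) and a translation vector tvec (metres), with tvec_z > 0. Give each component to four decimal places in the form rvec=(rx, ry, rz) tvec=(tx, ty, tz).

rvec=(0.2176, -0.0519, 0.2838) tvec=(-0.0759, 0.0844, 0.4845)

Intrinsics K: fx=851.8, fy=604.4, cx=307.8, cy=239.1
Marker side s = 0.081 m; corners in marker frame (Z=0):
  M0 = (-0.0405, +0.0405, 0)
  M1 = (+0.0405, +0.0405, 0)
  M2 = (+0.0405, -0.0405, 0)
  M3 = (-0.0405, -0.0405, 0)
Detected image corners:
  c0 = (88.170623, 376.526919) px
  c1 = (224.435055, 401.549128) px
  c2 = (262.296126, 311.542994) px
  c3 = (121.759027, 284.385853) px
Planar DLT: solve 8×8 A·h = b for H (H[2,2]=1):
  H  [+1737.42544 -367.30111 +174.32847]
  H  [+379.51259 +1270.07468 +344.37267]
  H  [+0.16781 +0.42445 +1.00000]
B = K⁻¹H; ‖b₁‖=2.064024, ‖b₂‖=2.064024; λ = 2/(‖b₁‖+‖b₂‖) = 0.484490, sign → tz>0 ⇒ λ=+0.484490
r₁ = λ·B[:,0] = (+0.95884,+0.27206,+0.08130); r₂ = λ·B[:,1] = (-0.28322,+0.93675,+0.20564)
r₃ = r₁×r₂ = (-0.02022,-0.22020,+0.97524); SVD([r₁ r₂ r₃]) → R = UVᵀ:
  R  [+0.95884 -0.28322 -0.02022]
  R  [+0.27206 +0.93675 -0.22020]
  R  [+0.08130 +0.20564 +0.97524]
t = (-0.07592, +0.08439, +0.48449) m
tr R = 2.870832; θ = arccos((tr R − 1)/2) = 0.361362 rad = 20.705°
axis k = ((R−Rᵀ)₃₂, (R−Rᵀ)₁₃, (R−Rᵀ)₂₁) / (2 sinθ) = (+0.602246, -0.143573, +0.785294)
rvec = θ·k = (+0.217629, -0.051882, +0.283776)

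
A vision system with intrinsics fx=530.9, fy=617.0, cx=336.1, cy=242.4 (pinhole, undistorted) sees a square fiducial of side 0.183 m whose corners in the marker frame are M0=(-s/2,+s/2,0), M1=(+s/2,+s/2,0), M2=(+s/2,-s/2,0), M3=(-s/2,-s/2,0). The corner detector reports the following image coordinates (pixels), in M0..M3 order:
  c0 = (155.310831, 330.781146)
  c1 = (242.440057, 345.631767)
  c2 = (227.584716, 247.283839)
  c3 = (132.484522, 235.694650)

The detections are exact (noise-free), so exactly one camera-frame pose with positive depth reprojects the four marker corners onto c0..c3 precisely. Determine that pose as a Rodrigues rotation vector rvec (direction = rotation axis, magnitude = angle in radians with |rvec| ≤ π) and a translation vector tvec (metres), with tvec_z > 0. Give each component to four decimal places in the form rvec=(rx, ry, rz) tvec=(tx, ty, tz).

Intrinsics K: fx=530.9, fy=617.0, cx=336.1, cy=242.4
Marker side s = 0.183 m; corners in marker frame (Z=0):
  M0 = (-0.0915, +0.0915, 0)
  M1 = (+0.0915, +0.0915, 0)
  M2 = (+0.0915, -0.0915, 0)
  M3 = (-0.0915, -0.0915, 0)
Detected image corners:
  c0 = (155.310831, 330.781146) px
  c1 = (242.440057, 345.631767) px
  c2 = (227.584716, 247.283839) px
  c3 = (132.484522, 235.694650) px
Planar DLT: solve 8×8 A·h = b for H (H[2,2]=1):
  H  [+448.17036 +204.09897 +188.84211]
  H  [-1.78089 +682.25677 +292.04279]
  H  [-0.25687 +0.53116 +1.00000]
B = K⁻¹H; ‖b₁‖=1.043657, ‖b₂‖=1.043657; λ = 2/(‖b₁‖+‖b₂‖) = 0.958169, sign → tz>0 ⇒ λ=+0.958169
r₁ = λ·B[:,0] = (+0.96468,+0.09393,-0.24613); r₂ = λ·B[:,1] = (+0.04616,+0.85956,+0.50895)
r₃ = r₁×r₂ = (+0.25937,-0.50233,+0.82486); SVD([r₁ r₂ r₃]) → R = UVᵀ:
  R  [+0.96468 +0.04616 +0.25937]
  R  [+0.09393 +0.85956 -0.50233]
  R  [-0.24613 +0.50895 +0.82486]
t = (-0.26577, +0.07709, +0.95817) m
tr R = 2.649097; θ = arccos((tr R − 1)/2) = 0.601392 rad = 34.457°
axis k = ((R−Rᵀ)₃₂, (R−Rᵀ)₁₃, (R−Rᵀ)₂₁) / (2 sinθ) = (+0.893680, +0.446714, +0.042218)
rvec = θ·k = (+0.537452, +0.268650, +0.025389)

rvec=(0.5375, 0.2687, 0.0254) tvec=(-0.2658, 0.0771, 0.9582)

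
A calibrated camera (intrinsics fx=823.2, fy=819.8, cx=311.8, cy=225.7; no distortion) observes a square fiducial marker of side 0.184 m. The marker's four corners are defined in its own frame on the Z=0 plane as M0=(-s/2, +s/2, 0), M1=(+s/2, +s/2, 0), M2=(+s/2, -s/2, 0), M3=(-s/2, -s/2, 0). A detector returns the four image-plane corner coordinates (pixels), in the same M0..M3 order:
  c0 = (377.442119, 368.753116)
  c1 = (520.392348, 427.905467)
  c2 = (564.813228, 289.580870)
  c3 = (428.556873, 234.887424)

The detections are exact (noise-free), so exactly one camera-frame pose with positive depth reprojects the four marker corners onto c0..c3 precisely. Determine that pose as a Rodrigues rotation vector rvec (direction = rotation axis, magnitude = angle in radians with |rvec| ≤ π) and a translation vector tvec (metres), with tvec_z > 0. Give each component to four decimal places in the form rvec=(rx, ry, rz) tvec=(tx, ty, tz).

Intrinsics K: fx=823.2, fy=819.8, cx=311.8, cy=225.7
Marker side s = 0.184 m; corners in marker frame (Z=0):
  M0 = (-0.0920, +0.0920, 0)
  M1 = (+0.0920, +0.0920, 0)
  M2 = (+0.0920, -0.0920, 0)
  M3 = (-0.0920, -0.0920, 0)
Detected image corners:
  c0 = (377.442119, 368.753116) px
  c1 = (520.392348, 427.905467) px
  c2 = (564.813228, 289.580870) px
  c3 = (428.556873, 234.887424) px
Planar DLT: solve 8×8 A·h = b for H (H[2,2]=1):
  H  [+729.67698 -392.69218 +473.03118]
  H  [+289.09496 +646.68282 +328.36268]
  H  [-0.06042 -0.28127 +1.00000]
B = K⁻¹H; ‖b₁‖=0.983258, ‖b₂‖=0.983258; λ = 2/(‖b₁‖+‖b₂‖) = 1.017027, sign → tz>0 ⇒ λ=+1.017027
r₁ = λ·B[:,0] = (+0.92476,+0.37556,-0.06145); r₂ = λ·B[:,1] = (-0.37681,+0.88102,-0.28606)
r₃ = r₁×r₂ = (-0.05330,+0.28769,+0.95624); SVD([r₁ r₂ r₃]) → R = UVᵀ:
  R  [+0.92476 -0.37681 -0.05330]
  R  [+0.37556 +0.88102 +0.28769]
  R  [-0.06145 -0.28606 +0.95624]
t = (+0.19919, +0.12736, +1.01703) m
tr R = 2.762015; θ = arccos((tr R − 1)/2) = 0.492809 rad = 28.236°
axis k = ((R−Rᵀ)₃₂, (R−Rᵀ)₁₃, (R−Rᵀ)₂₁) / (2 sinθ) = (-0.606362, +0.008614, +0.795142)
rvec = θ·k = (-0.298821, +0.004245, +0.391854)

rvec=(-0.2988, 0.0042, 0.3919) tvec=(0.1992, 0.1274, 1.0170)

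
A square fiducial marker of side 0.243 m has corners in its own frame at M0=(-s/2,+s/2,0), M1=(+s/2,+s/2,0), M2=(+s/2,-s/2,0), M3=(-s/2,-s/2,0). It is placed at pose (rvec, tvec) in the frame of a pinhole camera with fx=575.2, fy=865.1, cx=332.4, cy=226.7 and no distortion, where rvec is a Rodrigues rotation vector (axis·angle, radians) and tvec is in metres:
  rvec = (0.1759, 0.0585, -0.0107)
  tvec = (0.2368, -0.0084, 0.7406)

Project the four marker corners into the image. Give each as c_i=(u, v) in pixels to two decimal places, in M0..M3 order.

c0=(420.24, 352.57) c1=(606.80, 353.43) c2=(620.05, 70.39) c3=(422.33, 75.07)

Intrinsics K: fx=575.2, fy=865.1, cx=332.4, cy=226.7
Marker side s = 0.243 m; corners in marker frame (Z=0):
  M0 = (-0.1215, +0.1215, 0)
  M1 = (+0.1215, +0.1215, 0)
  M2 = (+0.1215, -0.1215, 0)
  M3 = (-0.1215, -0.1215, 0)
rvec = (0.1759, 0.0585, -0.0107), |rvec| = θ = 0.18568 rad = 10.639°
Rodrigues: sinθ=0.18462, 1−cosθ=0.01719; R = I + sinθ·[k]× + (1−cosθ)·[k]×²:
    [+0.99824 +0.01577 +0.05723]
    [-0.00551 +0.98452 -0.17520]
    [-0.05910 +0.17458 +0.98287]
t = (0.2368, -0.0084, 0.7406) m
M0: Pc = R·M0+t = (+0.11743, +0.11189, +0.76899); u = 575.2·(+0.11743)/0.76899 + 332.4 = 420.2368, v = 865.1·(+0.11189)/0.76899 + 226.7 = 352.5717
M1: Pc = R·M1+t = (+0.36000, +0.11055, +0.75463); u = 575.2·(+0.36000)/0.75463 + 332.4 = 606.8032, v = 865.1·(+0.11055)/0.75463 + 226.7 = 353.4328
M2: Pc = R·M2+t = (+0.35617, -0.12869, +0.71221); u = 575.2·(+0.35617)/0.71221 + 332.4 = 620.0533, v = 865.1·(-0.12869)/0.71221 + 226.7 = 70.3860
M3: Pc = R·M3+t = (+0.11360, -0.12735, +0.72657); u = 575.2·(+0.11360)/0.72657 + 332.4 = 422.3318, v = 865.1·(-0.12735)/0.72657 + 226.7 = 75.0695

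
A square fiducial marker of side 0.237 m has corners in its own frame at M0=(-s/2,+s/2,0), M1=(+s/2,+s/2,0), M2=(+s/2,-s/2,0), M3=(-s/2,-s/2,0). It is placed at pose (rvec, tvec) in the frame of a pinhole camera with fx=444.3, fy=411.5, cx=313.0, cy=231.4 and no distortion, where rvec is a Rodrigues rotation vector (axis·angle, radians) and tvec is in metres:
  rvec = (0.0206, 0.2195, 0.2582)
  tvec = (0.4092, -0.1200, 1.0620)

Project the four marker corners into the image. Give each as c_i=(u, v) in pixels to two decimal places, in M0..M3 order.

c0=(421.82, 217.95) c1=(522.35, 241.20) c2=(550.30, 149.87) c3=(447.42, 130.63)

Intrinsics K: fx=444.3, fy=411.5, cx=313.0, cy=231.4
Marker side s = 0.237 m; corners in marker frame (Z=0):
  M0 = (-0.1185, +0.1185, 0)
  M1 = (+0.1185, +0.1185, 0)
  M2 = (+0.1185, -0.1185, 0)
  M3 = (-0.1185, -0.1185, 0)
rvec = (0.0206, 0.2195, 0.2582), |rvec| = θ = 0.33952 rad = 19.453°
Rodrigues: sinθ=0.33303, 1−cosθ=0.05708; R = I + sinθ·[k]× + (1−cosθ)·[k]×²:
    [+0.94313 -0.25103 +0.21794]
    [+0.25551 +0.96678 +0.00786]
    [-0.21267 +0.04827 +0.97593]
t = (0.4092, -0.1200, 1.0620) m
M0: Pc = R·M0+t = (+0.26769, -0.03571, +1.09292); u = 444.3·(+0.26769)/1.09292 + 313.0 = 421.8237, v = 411.5·(-0.03571)/1.09292 + 231.4 = 217.9529
M1: Pc = R·M1+t = (+0.49121, +0.02484, +1.04252); u = 444.3·(+0.49121)/1.04252 + 313.0 = 522.3451, v = 411.5·(+0.02484)/1.04252 + 231.4 = 241.2050
M2: Pc = R·M2+t = (+0.55071, -0.20429, +1.03108); u = 444.3·(+0.55071)/1.03108 + 313.0 = 550.3043, v = 411.5·(-0.20429)/1.03108 + 231.4 = 149.8704
M3: Pc = R·M3+t = (+0.32719, -0.26484, +1.08148); u = 444.3·(+0.32719)/1.08148 + 313.0 = 447.4165, v = 411.5·(-0.26484)/1.08148 + 231.4 = 130.6291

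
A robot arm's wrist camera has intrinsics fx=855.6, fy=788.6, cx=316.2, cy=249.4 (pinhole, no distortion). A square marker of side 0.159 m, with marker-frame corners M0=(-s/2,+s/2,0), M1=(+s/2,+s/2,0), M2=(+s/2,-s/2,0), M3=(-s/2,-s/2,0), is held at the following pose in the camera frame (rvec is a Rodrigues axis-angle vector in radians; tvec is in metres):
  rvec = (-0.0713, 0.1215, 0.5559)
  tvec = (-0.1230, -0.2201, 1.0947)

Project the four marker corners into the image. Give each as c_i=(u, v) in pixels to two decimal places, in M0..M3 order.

c0=(136.08, 110.49) c1=(238.52, 168.25) c2=(305.28, 70.91) c3=(202.06, 15.32)

Intrinsics K: fx=855.6, fy=788.6, cx=316.2, cy=249.4
Marker side s = 0.159 m; corners in marker frame (Z=0):
  M0 = (-0.0795, +0.0795, 0)
  M1 = (+0.0795, +0.0795, 0)
  M2 = (+0.0795, -0.0795, 0)
  M3 = (-0.0795, -0.0795, 0)
rvec = (-0.0713, 0.1215, 0.5559), |rvec| = θ = 0.57347 rad = 32.858°
Rodrigues: sinθ=0.54255, 1−cosθ=0.15998; R = I + sinθ·[k]× + (1−cosθ)·[k]×²:
    [+0.84249 -0.53014 +0.09567]
    [+0.52171 +0.84720 +0.10031]
    [-0.13423 -0.03460 +0.99035]
t = (-0.1230, -0.2201, 1.0947) m
M0: Pc = R·M0+t = (-0.23212, -0.19422, +1.10262); u = 855.6·(-0.23212)/1.10262 + 316.2 = 136.0784, v = 788.6·(-0.19422)/1.10262 + 249.4 = 110.4903
M1: Pc = R·M1+t = (-0.09817, -0.11127, +1.08128); u = 855.6·(-0.09817)/1.08128 + 316.2 = 238.5211, v = 788.6·(-0.11127)/1.08128 + 249.4 = 168.2475
M2: Pc = R·M2+t = (-0.01388, -0.24598, +1.08678); u = 855.6·(-0.01388)/1.08678 + 316.2 = 305.2762, v = 788.6·(-0.24598)/1.08678 + 249.4 = 70.9121
M3: Pc = R·M3+t = (-0.14783, -0.32893, +1.10812); u = 855.6·(-0.14783)/1.10812 + 316.2 = 202.0563, v = 788.6·(-0.32893)/1.10812 + 249.4 = 15.3163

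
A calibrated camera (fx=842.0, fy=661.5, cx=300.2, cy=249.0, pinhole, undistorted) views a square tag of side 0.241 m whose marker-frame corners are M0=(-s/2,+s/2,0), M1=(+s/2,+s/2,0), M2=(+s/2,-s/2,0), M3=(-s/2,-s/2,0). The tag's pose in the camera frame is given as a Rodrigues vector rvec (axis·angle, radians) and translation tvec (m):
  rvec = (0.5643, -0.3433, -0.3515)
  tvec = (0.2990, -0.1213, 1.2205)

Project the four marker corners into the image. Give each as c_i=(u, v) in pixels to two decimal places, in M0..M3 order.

Intrinsics K: fx=842.0, fy=661.5, cx=300.2, cy=249.0
Marker side s = 0.241 m; corners in marker frame (Z=0):
  M0 = (-0.1205, +0.1205, 0)
  M1 = (+0.1205, +0.1205, 0)
  M2 = (+0.1205, -0.1205, 0)
  M3 = (-0.1205, -0.1205, 0)
rvec = (0.5643, -0.3433, -0.3515), |rvec| = θ = 0.74823 rad = 42.870°
Rodrigues: sinθ=0.68034, 1−cosθ=0.26710; R = I + sinθ·[k]× + (1−cosθ)·[k]×²:
    [+0.88482 +0.22718 -0.40679]
    [-0.41204 +0.78913 -0.45553]
    [+0.21752 +0.57067 +0.79184]
t = (0.2990, -0.1213, 1.2205) m
M0: Pc = R·M0+t = (+0.21975, +0.02344, +1.26306); u = 842.0·(+0.21975)/1.26306 + 300.2 = 446.6964, v = 661.5·(+0.02344)/1.26306 + 249.0 = 261.2762
M1: Pc = R·M1+t = (+0.43300, -0.07586, +1.31548); u = 842.0·(+0.43300)/1.31548 + 300.2 = 577.3490, v = 661.5·(-0.07586)/1.31548 + 249.0 = 210.8528
M2: Pc = R·M2+t = (+0.37825, -0.26604, +1.17794); u = 842.0·(+0.37825)/1.17794 + 300.2 = 570.5717, v = 661.5·(-0.26604)/1.17794 + 249.0 = 99.5996
M3: Pc = R·M3+t = (+0.16500, -0.16674, +1.12552); u = 842.0·(+0.16500)/1.12552 + 300.2 = 423.6385, v = 661.5·(-0.16674)/1.12552 + 249.0 = 151.0027

c0=(446.70, 261.28) c1=(577.35, 210.85) c2=(570.57, 99.60) c3=(423.64, 151.00)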